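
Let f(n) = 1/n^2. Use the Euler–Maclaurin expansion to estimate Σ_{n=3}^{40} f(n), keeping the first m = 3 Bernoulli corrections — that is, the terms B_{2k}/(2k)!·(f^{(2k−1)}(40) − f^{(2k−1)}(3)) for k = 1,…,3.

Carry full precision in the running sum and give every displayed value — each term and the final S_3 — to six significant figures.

S_3 ≈ 0.370245

Integral: ∫_3^40 1/x^2 dx = 0.308333.
½[f(3) + f(40)] = ½[0.111111 + 0.000625000] = 0.0558681.
Running total after boundary: 0.364201.
Order-1 term: 1/12 · (-3.12500e-05 − (-0.0740741)) = 0.00617024.
Partial sum through k=1: 0.370372.
Order-2 term: −1/720 · (-2.34375e-07 − (-0.0987654)) = -0.000137174.
Partial sum through k=2: 0.370234.
Order-3 term: 1/30240 · (-4.39453e-09 − (-0.329218)) = 1.08868e-05.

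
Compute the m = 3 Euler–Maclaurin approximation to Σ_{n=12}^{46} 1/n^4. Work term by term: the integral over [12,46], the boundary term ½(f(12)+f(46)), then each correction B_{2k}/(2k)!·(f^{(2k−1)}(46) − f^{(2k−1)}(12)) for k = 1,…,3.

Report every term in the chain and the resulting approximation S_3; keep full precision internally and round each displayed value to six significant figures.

S_3 ≈ 0.000215034

The integral term ∫_12^46 1/x^4 dx = 0.000189477.
Boundary: ½(f(12) + f(46)) = ½(4.82253e-05 + 2.23341e-07) = 2.42243e-05.
So far: 0.000213701.
Correction k=1: B_{2}/2! · (f^{(1)}(46) − f^{(1)}(12)) = 1/12 · (-1.94210e-08 − (-1.60751e-05)) = 1.33797e-06.
Running total after k=1: 0.000215039.
Correction k=2: B_{4}/4! · (f^{(3)}(46) − f^{(3)}(12)) = −1/720 · (-2.75345e-10 − (-3.34898e-06)) = -4.65098e-09.
Running total after k=2: 0.000215034.
Correction k=3: B_{6}/6! · (f^{(5)}(46) − f^{(5)}(12)) = 1/30240 · (-7.28700e-12 − (-1.30238e-06)) = 4.30679e-11.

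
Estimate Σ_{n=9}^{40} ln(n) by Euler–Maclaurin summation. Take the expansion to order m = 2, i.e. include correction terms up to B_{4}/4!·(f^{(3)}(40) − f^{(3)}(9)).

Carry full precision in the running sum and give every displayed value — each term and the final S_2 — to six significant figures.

S_2 ≈ 99.7160

∫_9^40 ln(x) dx evaluates to 96.7802.
½[f(9) + f(40)] = ½[2.19722 + 3.68888] = 2.94305.
Running total after boundary: 99.7232.
Correction k=1: B_{2}/2! · (f^{(1)}(40) − f^{(1)}(9)) = 1/12 · (0.0250000 − 0.111111) = -0.00717593.
After k=1: 99.7160.
Correction k=2: B_{4}/4! · (f^{(3)}(40) − f^{(3)}(9)) = −1/720 · (3.12500e-05 − 0.00274348) = 3.76699e-06.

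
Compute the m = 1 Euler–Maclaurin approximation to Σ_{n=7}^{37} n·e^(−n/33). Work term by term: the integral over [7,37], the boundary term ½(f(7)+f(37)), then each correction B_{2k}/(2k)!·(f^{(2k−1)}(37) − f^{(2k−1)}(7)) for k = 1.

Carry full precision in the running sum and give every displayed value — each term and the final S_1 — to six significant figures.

S_1 ≈ 323.714

The integral term ∫_7^37 x·e^(−x/33) dx = 314.911.
½[f(7) + f(37)] = ½[5.66207 + 12.0577] = 8.85990.
Integral + boundary = 323.771.
Order-1 term: 1/12 · (-0.0395012 − 0.637289) = -0.0563992.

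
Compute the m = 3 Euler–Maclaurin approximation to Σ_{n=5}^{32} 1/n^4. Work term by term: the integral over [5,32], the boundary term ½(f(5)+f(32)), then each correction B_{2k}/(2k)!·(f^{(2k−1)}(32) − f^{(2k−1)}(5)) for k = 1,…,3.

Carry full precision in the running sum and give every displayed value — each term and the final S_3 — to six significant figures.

S_3 ≈ 0.00356161

The integral term ∫_5^32 1/x^4 dx = 0.00265649.
Boundary: ½(f(5) + f(32)) = ½(0.00160000 + 9.53674e-07) = 0.000800477.
Running total after boundary: 0.00345697.
Correction k=1: B_{2}/2! · (f^{(1)}(32) − f^{(1)}(5)) = 1/12 · (-1.19209e-07 − (-0.00128000)) = 0.000106657.
Running total after k=1: 0.00356363.
Correction k=2: B_{4}/4! · (f^{(3)}(32) − f^{(3)}(5)) = −1/720 · (-3.49246e-09 − (-0.00153600)) = -2.13333e-06.
Running total after k=2: 0.00356149.
Correction k=3: B_{6}/6! · (f^{(5)}(32) − f^{(5)}(5)) = 1/30240 · (-1.90994e-10 − (-0.00344064)) = 1.13778e-07.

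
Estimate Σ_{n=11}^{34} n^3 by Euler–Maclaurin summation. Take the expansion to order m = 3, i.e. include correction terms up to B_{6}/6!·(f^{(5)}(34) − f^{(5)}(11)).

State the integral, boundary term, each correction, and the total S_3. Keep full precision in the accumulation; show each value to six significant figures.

∫_11^34 x^3 dx evaluates to 330424.
Boundary: ½(f(11) + f(34)) = ½(1331.00 + 39304.0) = 20317.5.
So far: 350741.
k=1: B_{2}/(2)! × [f^{(1)}(34) − f^{(1)}(11)] = 1/12 × (3468.00 − 363.000) = 258.750.
Partial sum through k=1: 351000.
k=2: B_{4}/(4)! × [f^{(3)}(34) − f^{(3)}(11)] = −1/720 × (6.00000 − 6.00000) = 0.00000.
Partial sum through k=2: 351000.
k=3: B_{6}/(6)! × [f^{(5)}(34) − f^{(5)}(11)] = 1/30240 × (0.00000 − 0.00000) = 0.00000.

S_3 ≈ 351000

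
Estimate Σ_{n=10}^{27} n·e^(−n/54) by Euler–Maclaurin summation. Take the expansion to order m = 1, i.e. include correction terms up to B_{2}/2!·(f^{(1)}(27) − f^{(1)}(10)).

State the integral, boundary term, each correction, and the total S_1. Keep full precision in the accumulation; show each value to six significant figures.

Integral: ∫_10^27 x·e^(−x/54) dx = 218.799.
½[f(10) + f(27)] = ½[8.30950 + 16.3763] = 12.3429.
So far: 231.142.
Correction k=1: B_{2}/2! · (f^{(1)}(27) − f^{(1)}(10)) = 1/12 · (0.303265 − 0.677071) = -0.0311504.

S_1 ≈ 231.111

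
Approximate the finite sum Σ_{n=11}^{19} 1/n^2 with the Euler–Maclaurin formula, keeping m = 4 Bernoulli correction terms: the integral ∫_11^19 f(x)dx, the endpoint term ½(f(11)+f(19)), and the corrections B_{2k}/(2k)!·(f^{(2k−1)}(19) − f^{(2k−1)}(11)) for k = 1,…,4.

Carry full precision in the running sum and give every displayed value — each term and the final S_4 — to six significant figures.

S_4 ≈ 0.0438955

Integral: ∫_11^19 1/x^2 dx = 0.0382775.
Endpoint term: (f(11) + f(19))/2 = (0.00826446 + 0.00277008)/2 = 0.00551727.
Running total after boundary: 0.0437948.
k=1: B_{2}/(2)! × [f^{(1)}(19) − f^{(1)}(11)] = 1/12 × (-0.000291588 − (-0.00150263)) = 0.000100920.
Partial sum through k=1: 0.0438957.
k=2: B_{4}/(4)! × [f^{(3)}(19) − f^{(3)}(11)] = −1/720 × (-9.69267e-06 − (-0.000149021)) = -1.93512e-07.
Partial sum through k=2: 0.0438955.
k=3: B_{6}/(6)! × [f^{(5)}(19) − f^{(5)}(11)] = 1/30240 × (-8.05485e-07 − (-3.69474e-05)) = 1.19517e-09.
Partial sum through k=3: 0.0438955.
k=4: B_{8}/(8)! × [f^{(7)}(19) − f^{(7)}(11)] = −1/1209600 × (-1.24951e-07 − (-1.70996e-05)) = -1.40333e-11.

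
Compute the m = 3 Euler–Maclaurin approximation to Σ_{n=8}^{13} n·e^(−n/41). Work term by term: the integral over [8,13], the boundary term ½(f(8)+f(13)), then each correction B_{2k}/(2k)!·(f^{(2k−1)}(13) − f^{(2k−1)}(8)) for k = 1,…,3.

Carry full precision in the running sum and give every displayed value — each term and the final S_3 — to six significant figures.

Integral: ∫_8^13 x·e^(−x/41) dx = 40.4669.
Boundary: ½(f(8) + f(13)) = ½(6.58187 + 9.46761) = 8.02474.
Integral + boundary = 48.4917.
k=1: B_{2}/(2)! × [f^{(1)}(13) − f^{(1)}(8)] = 1/12 × (0.497360 − 0.662201) = -0.0137367.
Running total after k=1: 48.4779.
k=2: B_{4}/(4)! × [f^{(3)}(13) − f^{(3)}(8)] = −1/720 × (0.00116235 − 0.00137280) = 2.92282e-07.
Running total after k=2: 48.4779.
k=3: B_{6}/(6)! × [f^{(5)}(13) − f^{(5)}(8)] = 1/30240 × (1.20692e-06 − 1.39896e-06) = -6.35063e-12.

S_3 ≈ 48.4779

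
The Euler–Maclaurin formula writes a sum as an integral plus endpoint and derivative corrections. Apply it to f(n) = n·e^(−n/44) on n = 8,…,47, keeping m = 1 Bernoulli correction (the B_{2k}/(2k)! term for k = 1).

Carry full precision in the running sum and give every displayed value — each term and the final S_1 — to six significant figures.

S_1 ≈ 543.073

Integral: ∫_8^47 x·e^(−x/44) dx = 531.721.
Endpoint term: (f(8) + f(47))/2 = (6.67002 + 16.1507)/2 = 11.4104.
So far: 543.132.
Order-1 term: 1/12 · (-0.0234295 − 0.682161) = -0.0587992.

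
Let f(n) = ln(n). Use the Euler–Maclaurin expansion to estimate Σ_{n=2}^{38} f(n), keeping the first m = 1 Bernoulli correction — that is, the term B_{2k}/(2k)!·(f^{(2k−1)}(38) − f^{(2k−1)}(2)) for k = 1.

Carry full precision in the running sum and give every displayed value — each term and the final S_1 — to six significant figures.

Integral: ∫_2^38 ln(x) dx = 100.842.
Boundary: ½(f(2) + f(38)) = ½(0.693147 + 3.63759) = 2.16537.
So far: 103.007.
k=1: B_{2}/(2)! × [f^{(1)}(38) − f^{(1)}(2)] = 1/12 × (0.0263158 − 0.500000) = -0.0394737.

S_1 ≈ 102.968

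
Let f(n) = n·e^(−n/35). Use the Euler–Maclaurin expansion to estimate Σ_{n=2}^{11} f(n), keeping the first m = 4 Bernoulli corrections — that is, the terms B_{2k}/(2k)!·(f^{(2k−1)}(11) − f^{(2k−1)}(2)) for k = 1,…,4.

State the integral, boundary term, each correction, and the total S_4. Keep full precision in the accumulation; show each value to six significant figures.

The integral term ∫_2^11 x·e^(−x/35) dx = 47.2749.
Boundary: ½(f(2) + f(11)) = ½(1.88892 + 8.03341) = 4.96117.
So far: 52.2361.
k=1: B_{2}/(2)! × [f^{(1)}(11) − f^{(1)}(2)] = 1/12 × (0.500784 − 0.890490) = -0.0324755.
Partial sum through k=1: 52.2036.
k=2: B_{4}/(4)! × [f^{(3)}(11) − f^{(3)}(2)] = −1/720 × (0.00160115 − 0.00226890) = 9.27442e-07.
Partial sum through k=2: 52.2036.
k=3: B_{6}/(6)! × [f^{(5)}(11) − f^{(5)}(2)] = 1/30240 × (2.28040e-06 − 3.11092e-06) = -2.74643e-11.
Partial sum through k=3: 52.2036.
k=4: B_{8}/(8)! × [f^{(7)}(11) − f^{(7)}(2)] = −1/1209600 × (2.65612e-09 − 3.56708e-09) = 7.53114e-16.

S_4 ≈ 52.2036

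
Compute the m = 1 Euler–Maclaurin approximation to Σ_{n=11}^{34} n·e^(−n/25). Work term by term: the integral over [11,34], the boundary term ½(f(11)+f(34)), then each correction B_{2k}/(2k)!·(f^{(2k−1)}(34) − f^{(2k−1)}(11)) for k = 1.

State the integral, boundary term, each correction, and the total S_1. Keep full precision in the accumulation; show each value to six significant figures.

S_1 ≈ 208.926

∫_11^34 x·e^(−x/25) dx evaluates to 201.058.
½[f(11) + f(34)] = ½[7.08440 + 8.72647] = 7.90543.
Integral + boundary = 208.964.
k=1: B_{2}/(2)! × [f^{(1)}(34) − f^{(1)}(11)] = 1/12 × (-0.0923979 − 0.360660) = -0.0377549.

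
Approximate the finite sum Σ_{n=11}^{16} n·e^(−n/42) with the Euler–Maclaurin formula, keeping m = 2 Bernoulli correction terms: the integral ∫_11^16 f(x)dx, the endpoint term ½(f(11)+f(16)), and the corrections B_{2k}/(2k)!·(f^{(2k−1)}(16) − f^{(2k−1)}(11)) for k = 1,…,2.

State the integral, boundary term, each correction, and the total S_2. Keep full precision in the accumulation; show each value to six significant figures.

Integral: ∫_11^16 x·e^(−x/42) dx = 48.7941.
½[f(11) + f(16)] = ½[8.46543 + 10.9314] = 9.69840.
Running total after boundary: 58.4925.
k=1: B_{2}/(2)! × [f^{(1)}(16) − f^{(1)}(11)] = 1/12 × (0.422940 − 0.568027) = -0.0120906.
Partial sum through k=1: 58.4804.
k=2: B_{4}/(4)! × [f^{(3)}(16) − f^{(3)}(11)] = −1/720 × (0.00101438 − 0.00119456) = 2.50248e-07.

S_2 ≈ 58.4804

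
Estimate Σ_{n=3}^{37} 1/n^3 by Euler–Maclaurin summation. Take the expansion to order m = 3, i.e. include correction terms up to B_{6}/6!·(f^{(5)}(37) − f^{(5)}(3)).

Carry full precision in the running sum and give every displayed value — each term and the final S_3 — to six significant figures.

∫_3^37 1/x^3 dx evaluates to 0.0551903.
Boundary: ½(f(3) + f(37)) = ½(0.0370370 + 1.97422e-05) = 0.0185284.
Integral + boundary = 0.0737187.
k=1: B_{2}/(2)! × [f^{(1)}(37) − f^{(1)}(3)] = 1/12 × (-1.60072e-06 − (-0.0370370)) = 0.00308629.
Partial sum through k=1: 0.0768050.
k=2: B_{4}/(4)! × [f^{(3)}(37) − f^{(3)}(3)] = −1/720 × (-2.33852e-08 − (-0.0823045)) = -0.000114312.
Partial sum through k=2: 0.0766907.
k=3: B_{6}/(6)! × [f^{(5)}(37) − f^{(5)}(3)] = 1/30240 × (-7.17442e-10 − (-0.384088)) = 1.27013e-05.

S_3 ≈ 0.0767034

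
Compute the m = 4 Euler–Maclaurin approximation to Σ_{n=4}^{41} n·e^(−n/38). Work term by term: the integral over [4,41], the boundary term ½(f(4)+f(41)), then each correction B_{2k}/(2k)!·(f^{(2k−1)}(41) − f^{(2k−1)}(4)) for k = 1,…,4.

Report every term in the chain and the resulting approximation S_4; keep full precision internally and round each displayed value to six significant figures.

S_4 ≈ 424.700

∫_4^41 x·e^(−x/38) dx evaluates to 416.000.
½[f(4) + f(41)] = ½[3.60035 + 13.9381] = 8.76922.
Integral + boundary = 424.770.
k=1: B_{2}/(2)! × [f^{(1)}(41) − f^{(1)}(4)] = 1/12 × (-0.0268384 − 0.805342) = -0.0693483.
Running total after k=1: 424.700.
k=2: B_{4}/(4)! × [f^{(3)}(41) − f^{(3)}(4)] = −1/720 × (0.000452263 − 0.00180437) = 1.87793e-06.
Running total after k=2: 424.700.
k=3: B_{6}/(6)! × [f^{(5)}(41) − f^{(5)}(4)] = 1/30240 × (6.39275e-07 − 2.11290e-06) = -4.87311e-11.
Running total after k=3: 424.700.
k=4: B_{8}/(8)! × [f^{(7)}(41) − f^{(7)}(4)] = −1/1209600 × (6.68523e-10 − 2.06111e-09) = 1.15128e-15.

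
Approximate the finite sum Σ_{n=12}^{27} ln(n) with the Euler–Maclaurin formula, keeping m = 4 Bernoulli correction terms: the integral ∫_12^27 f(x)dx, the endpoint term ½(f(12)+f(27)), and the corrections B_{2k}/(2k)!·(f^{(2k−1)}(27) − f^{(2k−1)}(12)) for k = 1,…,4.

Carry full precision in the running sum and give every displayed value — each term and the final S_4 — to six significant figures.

Integral: ∫_12^27 ln(x) dx = 44.1687.
Boundary: ½(f(12) + f(27)) = ½(2.48491 + 3.29584) = 2.89037.
Integral + boundary = 47.0591.
k=1: B_{2}/(2)! × [f^{(1)}(27) − f^{(1)}(12)] = 1/12 × (0.0370370 − 0.0833333) = -0.00385802.
Running total after k=1: 47.0552.
k=2: B_{4}/(4)! × [f^{(3)}(27) − f^{(3)}(12)] = −1/720 × (0.000101611 − 0.00115741) = 1.46638e-06.
Running total after k=2: 47.0552.
k=3: B_{6}/(6)! × [f^{(5)}(27) − f^{(5)}(12)] = 1/30240 × (1.67260e-06 − 9.64506e-05) = -3.13419e-09.
Running total after k=3: 47.0552.
k=4: B_{8}/(8)! × [f^{(7)}(27) − f^{(7)}(12)] = −1/1209600 × (6.88313e-08 − 2.00939e-05) = 1.65551e-11.

S_4 ≈ 47.0552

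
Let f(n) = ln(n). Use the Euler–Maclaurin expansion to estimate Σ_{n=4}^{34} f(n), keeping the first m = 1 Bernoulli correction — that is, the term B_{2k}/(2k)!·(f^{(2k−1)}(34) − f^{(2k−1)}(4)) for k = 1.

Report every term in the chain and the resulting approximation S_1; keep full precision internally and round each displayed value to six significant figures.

S_1 ≈ 86.7890

∫_4^34 ln(x) dx evaluates to 84.3511.
½[f(4) + f(34)] = ½[1.38629 + 3.52636] = 2.45633.
Integral + boundary = 86.8074.
k=1: B_{2}/(2)! × [f^{(1)}(34) − f^{(1)}(4)] = 1/12 × (0.0294118 − 0.250000) = -0.0183824.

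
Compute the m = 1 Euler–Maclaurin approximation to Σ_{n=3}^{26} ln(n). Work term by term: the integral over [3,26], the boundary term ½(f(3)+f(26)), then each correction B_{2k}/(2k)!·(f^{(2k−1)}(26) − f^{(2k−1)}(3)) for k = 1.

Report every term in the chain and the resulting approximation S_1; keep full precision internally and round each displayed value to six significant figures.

S_1 ≈ 60.5685

The integral term ∫_3^26 ln(x) dx = 58.4147.
Boundary: ½(f(3) + f(26)) = ½(1.09861 + 3.25810) = 2.17835.
So far: 60.5930.
Correction k=1: B_{2}/2! · (f^{(1)}(26) − f^{(1)}(3)) = 1/12 · (0.0384615 − 0.333333) = -0.0245726.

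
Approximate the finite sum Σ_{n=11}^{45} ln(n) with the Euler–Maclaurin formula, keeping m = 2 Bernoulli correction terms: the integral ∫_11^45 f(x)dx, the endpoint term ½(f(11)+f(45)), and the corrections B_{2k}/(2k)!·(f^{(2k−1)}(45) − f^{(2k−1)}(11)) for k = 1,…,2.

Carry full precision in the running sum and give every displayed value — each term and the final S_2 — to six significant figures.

S_2 ≈ 114.020

The integral term ∫_11^45 ln(x) dx = 110.923.
Endpoint term: (f(11) + f(45))/2 = (2.39790 + 3.80666)/2 = 3.10228.
Integral + boundary = 114.025.
Order-1 term: 1/12 · (0.0222222 − 0.0909091) = -0.00572391.
Running total after k=1: 114.020.
Order-2 term: −1/720 · (2.19479e-05 − 0.00150263) = 2.05650e-06.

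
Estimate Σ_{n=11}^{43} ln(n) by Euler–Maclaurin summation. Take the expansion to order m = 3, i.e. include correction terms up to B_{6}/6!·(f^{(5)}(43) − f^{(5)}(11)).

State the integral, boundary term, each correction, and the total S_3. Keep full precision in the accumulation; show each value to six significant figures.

S_3 ≈ 106.429

The integral term ∫_11^43 ln(x) dx = 103.355.
Boundary: ½(f(11) + f(43)) = ½(2.39790 + 3.76120) = 3.07955.
Running total after boundary: 106.434.
k=1: B_{2}/(2)! × [f^{(1)}(43) − f^{(1)}(11)] = 1/12 × (0.0232558 − 0.0909091) = -0.00563777.
Running total after k=1: 106.429.
k=2: B_{4}/(4)! × [f^{(3)}(43) − f^{(3)}(11)] = −1/720 × (2.51550e-05 − 0.00150263) = 2.05205e-06.
Running total after k=2: 106.429.
k=3: B_{6}/(6)! × [f^{(5)}(43) − f^{(5)}(11)] = 1/30240 × (1.63256e-07 − 0.000149021) = -4.92255e-09.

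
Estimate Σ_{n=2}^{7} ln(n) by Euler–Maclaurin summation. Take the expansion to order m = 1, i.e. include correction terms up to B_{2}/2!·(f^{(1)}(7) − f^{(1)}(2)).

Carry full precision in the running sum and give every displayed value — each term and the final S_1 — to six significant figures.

Integral: ∫_2^7 ln(x) dx = 7.23508.
½[f(2) + f(7)] = ½[0.693147 + 1.94591] = 1.31953.
Integral + boundary = 8.55461.
Order-1 term: 1/12 · (0.142857 − 0.500000) = -0.0297619.

S_1 ≈ 8.52484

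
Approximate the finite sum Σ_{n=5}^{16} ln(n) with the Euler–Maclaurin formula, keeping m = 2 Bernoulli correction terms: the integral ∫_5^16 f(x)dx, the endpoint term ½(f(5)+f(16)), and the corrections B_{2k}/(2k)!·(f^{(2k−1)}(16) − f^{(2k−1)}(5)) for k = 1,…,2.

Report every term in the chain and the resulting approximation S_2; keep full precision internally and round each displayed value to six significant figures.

The integral term ∫_5^16 ln(x) dx = 25.3142.
½[f(5) + f(16)] = ½[1.60944 + 2.77259] = 2.19101.
So far: 27.5052.
Correction k=1: B_{2}/2! · (f^{(1)}(16) − f^{(1)}(5)) = 1/12 · (0.0625000 − 0.200000) = -0.0114583.
Partial sum through k=1: 27.4938.
Correction k=2: B_{4}/4! · (f^{(3)}(16) − f^{(3)}(5)) = −1/720 · (0.000488281 − 0.0160000) = 2.15441e-05.

S_2 ≈ 27.4938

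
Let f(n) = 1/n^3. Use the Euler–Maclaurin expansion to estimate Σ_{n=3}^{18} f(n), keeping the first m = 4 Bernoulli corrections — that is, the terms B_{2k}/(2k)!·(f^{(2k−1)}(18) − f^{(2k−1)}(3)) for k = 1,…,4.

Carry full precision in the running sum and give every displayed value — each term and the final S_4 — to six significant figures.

S_4 ≈ 0.0755965

Integral: ∫_3^18 1/x^3 dx = 0.0540123.
Boundary: ½(f(3) + f(18)) = ½(0.0370370 + 0.000171468) = 0.0186043.
Integral + boundary = 0.0726166.
Correction k=1: B_{2}/2! · (f^{(1)}(18) − f^{(1)}(3)) = 1/12 · (-2.85780e-05 − (-0.0370370)) = 0.00308404.
Partial sum through k=1: 0.0757006.
Correction k=2: B_{4}/4! · (f^{(3)}(18) − f^{(3)}(3)) = −1/720 · (-1.76407e-06 − (-0.0823045)) = -0.000114309.
Partial sum through k=2: 0.0755863.
Correction k=3: B_{6}/6! · (f^{(5)}(18) − f^{(5)}(3)) = 1/30240 · (-2.28676e-07 − (-0.384088)) = 1.27013e-05.
Partial sum through k=3: 0.0755990.
Correction k=4: B_{8}/8! · (f^{(7)}(18) − f^{(7)}(3)) = −1/1209600 · (-5.08169e-08 − (-3.07270)) = -2.54026e-06.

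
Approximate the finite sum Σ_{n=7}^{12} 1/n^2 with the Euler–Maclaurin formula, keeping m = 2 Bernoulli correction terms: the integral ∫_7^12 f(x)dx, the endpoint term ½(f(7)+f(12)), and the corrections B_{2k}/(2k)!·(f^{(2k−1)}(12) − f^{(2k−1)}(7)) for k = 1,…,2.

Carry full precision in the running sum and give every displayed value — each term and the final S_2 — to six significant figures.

S_2 ≈ 0.0735877

Integral: ∫_7^12 1/x^2 dx = 0.0595238.
Boundary: ½(f(7) + f(12)) = ½(0.0204082 + 0.00694444) = 0.0136763.
Integral + boundary = 0.0732001.
Order-1 term: 1/12 · (-0.00115741 − (-0.00583090)) = 0.000389458.
Running total after k=1: 0.0735896.
Order-2 term: −1/720 · (-9.64506e-05 − (-0.00142798)) = -1.84934e-06.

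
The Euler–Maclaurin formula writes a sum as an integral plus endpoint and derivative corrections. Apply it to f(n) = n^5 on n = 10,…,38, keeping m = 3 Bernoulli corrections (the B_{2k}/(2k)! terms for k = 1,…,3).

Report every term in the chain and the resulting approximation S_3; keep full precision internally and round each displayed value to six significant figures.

The integral term ∫_10^38 x^5 dx = 5.01656e+08.
Endpoint term: (f(10) + f(38))/2 = (100000 + 7.92352e+07)/2 = 3.96676e+07.
Running total after boundary: 5.41324e+08.
Correction k=1: B_{2}/2! · (f^{(1)}(38) − f^{(1)}(10)) = 1/12 · (1.04257e+07 − 50000.0) = 864640.
Partial sum through k=1: 5.42188e+08.
Correction k=2: B_{4}/4! · (f^{(3)}(38) − f^{(3)}(10)) = −1/720 · (86640.0 − 6000.00) = -112.000.
Partial sum through k=2: 5.42188e+08.
Correction k=3: B_{6}/6! · (f^{(5)}(38) − f^{(5)}(10)) = 1/30240 · (120.000 − 120.000) = 0.00000.

S_3 ≈ 5.42188e+08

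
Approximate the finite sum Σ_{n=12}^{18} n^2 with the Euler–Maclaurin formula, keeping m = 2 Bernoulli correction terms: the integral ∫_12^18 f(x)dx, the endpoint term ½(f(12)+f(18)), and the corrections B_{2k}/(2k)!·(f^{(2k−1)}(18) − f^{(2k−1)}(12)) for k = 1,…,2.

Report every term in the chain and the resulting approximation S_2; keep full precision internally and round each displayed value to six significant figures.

S_2 ≈ 1603.00

Integral: ∫_12^18 x^2 dx = 1368.00.
½[f(12) + f(18)] = ½[144.000 + 324.000] = 234.000.
Integral + boundary = 1602.00.
Correction k=1: B_{2}/2! · (f^{(1)}(18) − f^{(1)}(12)) = 1/12 · (36.0000 − 24.0000) = 1.00000.
After k=1: 1603.00.
Correction k=2: B_{4}/4! · (f^{(3)}(18) − f^{(3)}(12)) = −1/720 · (0.00000 − 0.00000) = 0.00000.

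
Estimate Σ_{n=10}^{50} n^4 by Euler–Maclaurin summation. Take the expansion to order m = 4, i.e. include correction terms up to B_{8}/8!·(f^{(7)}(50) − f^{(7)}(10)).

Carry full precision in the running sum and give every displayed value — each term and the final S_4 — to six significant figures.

∫_10^50 x^4 dx evaluates to 6.24800e+07.
½[f(10) + f(50)] = ½[10000.0 + 6.25000e+06] = 3.13000e+06.
Integral + boundary = 6.56100e+07.
Order-1 term: 1/12 · (500000 − 4000.00) = 41333.3.
Running total after k=1: 6.56513e+07.
Order-2 term: −1/720 · (1200.00 − 240.000) = -1.33333.
Running total after k=2: 6.56513e+07.
Order-3 term: 1/30240 · (0.00000 − 0.00000) = 0.00000.
Running total after k=3: 6.56513e+07.
Order-4 term: −1/1209600 · (0.00000 − 0.00000) = 0.00000.

S_4 ≈ 6.56513e+07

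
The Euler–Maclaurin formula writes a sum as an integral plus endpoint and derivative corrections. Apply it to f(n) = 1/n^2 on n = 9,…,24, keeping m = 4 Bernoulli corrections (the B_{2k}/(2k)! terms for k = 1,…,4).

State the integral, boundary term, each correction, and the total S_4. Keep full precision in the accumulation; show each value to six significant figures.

S_4 ≈ 0.0767014

The integral term ∫_9^24 1/x^2 dx = 0.0694444.
Endpoint term: (f(9) + f(24))/2 = (0.0123457 + 0.00173611)/2 = 0.00704090.
So far: 0.0764853.
Order-1 term: 1/12 · (-0.000144676 − (-0.00274348)) = 0.000216567.
Running total after k=1: 0.0767019.
Order-2 term: −1/720 · (-3.01408e-06 − (-0.000406442)) = -5.60317e-07.
Running total after k=2: 0.0767013.
Order-3 term: 1/30240 · (-1.56983e-07 − (-0.000150534)) = 4.97279e-09.
Running total after k=3: 0.0767014.
Order-4 term: −1/1209600 · (-1.52623e-08 − (-0.000104073)) = -8.60265e-11.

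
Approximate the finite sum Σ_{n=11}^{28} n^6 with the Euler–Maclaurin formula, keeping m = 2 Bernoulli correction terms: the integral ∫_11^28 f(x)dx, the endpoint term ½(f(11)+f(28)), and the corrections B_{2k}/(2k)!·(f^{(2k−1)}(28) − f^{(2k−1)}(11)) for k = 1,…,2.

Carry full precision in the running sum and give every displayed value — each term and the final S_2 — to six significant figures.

S_2 ≈ 2.17513e+09

Integral: ∫_11^28 x^6 dx = 1.92478e+09.
Boundary: ½(f(11) + f(28)) = ½(1.77156e+06 + 4.81890e+08) = 2.41831e+08.
Running total after boundary: 2.16661e+09.
k=1: B_{2}/(2)! × [f^{(1)}(28) − f^{(1)}(11)] = 1/12 × (1.03262e+08 − 966306) = 8.52466e+06.
Partial sum through k=1: 2.17513e+09.
k=2: B_{4}/(4)! × [f^{(3)}(28) − f^{(3)}(11)] = −1/720 × (2.63424e+06 − 159720) = -3436.83.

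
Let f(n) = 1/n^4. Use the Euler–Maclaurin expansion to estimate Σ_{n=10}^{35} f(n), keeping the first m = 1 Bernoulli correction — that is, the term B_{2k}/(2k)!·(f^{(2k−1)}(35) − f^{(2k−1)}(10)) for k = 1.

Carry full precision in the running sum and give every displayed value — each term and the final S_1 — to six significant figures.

S_1 ≈ 0.000379219

Integral: ∫_10^35 1/x^4 dx = 0.000325559.
Boundary: ½(f(10) + f(35)) = ½(0.000100000 + 6.66389e-07) = 5.03332e-05.
Running total after boundary: 0.000375892.
k=1: B_{2}/(2)! × [f^{(1)}(35) − f^{(1)}(10)] = 1/12 × (-7.61587e-08 − (-4.00000e-05)) = 3.32699e-06.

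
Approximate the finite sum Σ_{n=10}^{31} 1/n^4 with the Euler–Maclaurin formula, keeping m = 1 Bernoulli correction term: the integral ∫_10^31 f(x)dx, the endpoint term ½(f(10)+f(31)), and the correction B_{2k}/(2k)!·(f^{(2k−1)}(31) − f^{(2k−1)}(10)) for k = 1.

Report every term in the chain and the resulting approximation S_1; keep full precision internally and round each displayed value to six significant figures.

S_1 ≈ 0.000376007

∫_10^31 1/x^4 dx evaluates to 0.000322144.
Endpoint term: (f(10) + f(31))/2 = (0.000100000 + 1.08281e-06)/2 = 5.05414e-05.
So far: 0.000372686.
Correction k=1: B_{2}/2! · (f^{(1)}(31) − f^{(1)}(10)) = 1/12 · (-1.39718e-07 − (-4.00000e-05)) = 3.32169e-06.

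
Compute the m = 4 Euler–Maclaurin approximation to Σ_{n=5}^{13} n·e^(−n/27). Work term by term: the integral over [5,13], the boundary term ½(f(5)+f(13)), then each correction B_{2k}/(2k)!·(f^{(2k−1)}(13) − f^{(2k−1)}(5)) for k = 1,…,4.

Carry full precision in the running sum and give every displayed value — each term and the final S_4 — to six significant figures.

S_4 ≈ 56.7082

Integral: ∫_5^13 x·e^(−x/27) dx = 50.6444.
Boundary: ½(f(5) + f(13)) = ½(4.15475 + 8.03228) = 6.09351.
Integral + boundary = 56.7379.
k=1: B_{2}/(2)! × [f^{(1)}(13) − f^{(1)}(5)] = 1/12 × (0.320376 − 0.677071) = -0.0297246.
Partial sum through k=1: 56.7082.
k=2: B_{4}/(4)! × [f^{(3)}(13) − f^{(3)}(5)] = −1/720 × (0.00213458 − 0.00320847) = 1.49150e-06.
Partial sum through k=2: 56.7082.
k=3: B_{6}/(6)! × [f^{(5)}(13) − f^{(5)}(5)] = 1/30240 × (5.25335e-06 − 7.52835e-06) = -7.52314e-11.
Partial sum through k=3: 56.7082.
k=4: B_{8}/(8)! × [f^{(7)}(13) − f^{(7)}(5)] = −1/1209600 × (1.03959e-08 − 1.46166e-08) = 3.48935e-15.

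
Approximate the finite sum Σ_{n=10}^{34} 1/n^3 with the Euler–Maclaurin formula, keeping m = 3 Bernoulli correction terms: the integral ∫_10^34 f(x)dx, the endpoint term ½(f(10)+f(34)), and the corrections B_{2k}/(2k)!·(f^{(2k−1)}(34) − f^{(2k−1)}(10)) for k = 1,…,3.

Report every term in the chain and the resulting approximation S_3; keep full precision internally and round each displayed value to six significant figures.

S_3 ≈ 0.00510493

The integral term ∫_10^34 1/x^3 dx = 0.00456747.
½[f(10) + f(34)] = ½[0.00100000 + 2.54427e-05] = 0.000512721.
Running total after boundary: 0.00508020.
Order-1 term: 1/12 · (-2.24494e-06 − (-0.000300000)) = 2.48129e-05.
After k=1: 0.00510501.
Order-2 term: −1/720 · (-3.88399e-08 − (-6.00000e-05)) = -8.32794e-08.
After k=2: 0.00510493.
Order-3 term: 1/30240 · (-1.41114e-09 − (-2.52000e-05)) = 8.33287e-10.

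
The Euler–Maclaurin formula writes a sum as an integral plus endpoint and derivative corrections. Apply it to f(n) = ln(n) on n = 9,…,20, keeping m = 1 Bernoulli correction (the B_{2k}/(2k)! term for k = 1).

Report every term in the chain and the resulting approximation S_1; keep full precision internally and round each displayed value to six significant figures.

S_1 ≈ 31.7310

Integral: ∫_9^20 ln(x) dx = 29.1396.
½[f(9) + f(20)] = ½[2.19722 + 2.99573] = 2.59648.
Running total after boundary: 31.7361.
k=1: B_{2}/(2)! × [f^{(1)}(20) − f^{(1)}(9)] = 1/12 × (0.0500000 − 0.111111) = -0.00509259.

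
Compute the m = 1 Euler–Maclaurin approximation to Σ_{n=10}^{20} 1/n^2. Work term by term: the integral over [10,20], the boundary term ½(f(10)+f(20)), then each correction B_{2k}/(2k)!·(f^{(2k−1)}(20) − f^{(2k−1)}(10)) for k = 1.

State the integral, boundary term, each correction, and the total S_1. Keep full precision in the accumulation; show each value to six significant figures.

The integral term ∫_10^20 1/x^2 dx = 0.0500000.
Boundary: ½(f(10) + f(20)) = ½(0.0100000 + 0.00250000) = 0.00625000.
Integral + boundary = 0.0562500.
k=1: B_{2}/(2)! × [f^{(1)}(20) − f^{(1)}(10)] = 1/12 × (-0.000250000 − (-0.00200000)) = 0.000145833.

S_1 ≈ 0.0563958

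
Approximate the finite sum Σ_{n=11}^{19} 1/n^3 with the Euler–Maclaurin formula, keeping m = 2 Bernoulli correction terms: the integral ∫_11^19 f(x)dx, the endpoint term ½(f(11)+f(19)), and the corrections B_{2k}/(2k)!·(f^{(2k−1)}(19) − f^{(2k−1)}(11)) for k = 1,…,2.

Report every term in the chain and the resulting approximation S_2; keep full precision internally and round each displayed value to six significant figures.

S_2 ≈ 0.00321086

∫_11^19 1/x^3 dx evaluates to 0.00274719.
Endpoint term: (f(11) + f(19))/2 = (0.000751315 + 0.000145794)/2 = 0.000448554.
Integral + boundary = 0.00319574.
Order-1 term: 1/12 · (-2.30201e-05 − (-0.000204904)) = 1.51570e-05.
Running total after k=1: 0.00321090.
Order-2 term: −1/720 · (-1.27535e-06 − (-3.38684e-05)) = -4.52682e-08.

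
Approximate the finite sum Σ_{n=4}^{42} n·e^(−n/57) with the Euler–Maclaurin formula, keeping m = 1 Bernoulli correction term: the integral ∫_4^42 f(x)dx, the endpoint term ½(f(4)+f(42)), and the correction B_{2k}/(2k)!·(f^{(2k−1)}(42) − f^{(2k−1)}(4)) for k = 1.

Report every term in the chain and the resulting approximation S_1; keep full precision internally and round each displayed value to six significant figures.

S_1 ≈ 552.349

∫_4^42 x·e^(−x/57) dx evaluates to 540.495.
Boundary: ½(f(4) + f(42)) = ½(3.72892 + 20.1022) = 11.9155.
Integral + boundary = 552.411.
k=1: B_{2}/(2)! × [f^{(1)}(42) − f^{(1)}(4)] = 1/12 × (0.125953 − 0.866811) = -0.0617381.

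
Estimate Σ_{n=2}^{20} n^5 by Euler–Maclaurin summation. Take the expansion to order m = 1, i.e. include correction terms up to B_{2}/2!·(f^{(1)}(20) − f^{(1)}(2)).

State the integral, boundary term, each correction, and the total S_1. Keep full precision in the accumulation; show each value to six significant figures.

S_1 ≈ 1.23333e+07

∫_2^20 x^5 dx evaluates to 1.06667e+07.
Endpoint term: (f(2) + f(20))/2 = (32.0000 + 3.20000e+06)/2 = 1.60002e+06.
So far: 1.22667e+07.
k=1: B_{2}/(2)! × [f^{(1)}(20) − f^{(1)}(2)] = 1/12 × (800000 − 80.0000) = 66660.0.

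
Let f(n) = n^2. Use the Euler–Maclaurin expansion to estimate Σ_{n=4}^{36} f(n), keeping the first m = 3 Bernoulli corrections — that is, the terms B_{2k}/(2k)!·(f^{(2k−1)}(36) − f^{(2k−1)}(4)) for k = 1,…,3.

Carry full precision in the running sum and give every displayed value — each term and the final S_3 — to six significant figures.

Integral: ∫_4^36 x^2 dx = 15530.7.
Boundary: ½(f(4) + f(36)) = ½(16.0000 + 1296.00) = 656.000.
So far: 16186.7.
Correction k=1: B_{2}/2! · (f^{(1)}(36) − f^{(1)}(4)) = 1/12 · (72.0000 − 8.00000) = 5.33333.
Running total after k=1: 16192.0.
Correction k=2: B_{4}/4! · (f^{(3)}(36) − f^{(3)}(4)) = −1/720 · (0.00000 − 0.00000) = 0.00000.
Running total after k=2: 16192.0.
Correction k=3: B_{6}/6! · (f^{(5)}(36) − f^{(5)}(4)) = 1/30240 · (0.00000 − 0.00000) = 0.00000.

S_3 ≈ 16192.0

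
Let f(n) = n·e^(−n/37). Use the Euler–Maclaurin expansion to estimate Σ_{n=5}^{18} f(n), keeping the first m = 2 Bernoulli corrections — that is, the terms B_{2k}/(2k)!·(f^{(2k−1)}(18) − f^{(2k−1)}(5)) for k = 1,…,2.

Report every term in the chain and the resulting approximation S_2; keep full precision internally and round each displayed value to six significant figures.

∫_5^18 x·e^(−x/37) dx evaluates to 106.488.
½[f(5) + f(18)] = ½[4.36799 + 11.0661] = 7.71704.
Running total after boundary: 114.205.
k=1: B_{2}/(2)! × [f^{(1)}(18) − f^{(1)}(5)] = 1/12 × (0.315699 − 0.755544) = -0.0366537.
After k=1: 114.169.
k=2: B_{4}/(4)! × [f^{(3)}(18) − f^{(3)}(5)] = −1/720 × (0.00112875 − 0.00182815) = 9.71386e-07.

S_2 ≈ 114.169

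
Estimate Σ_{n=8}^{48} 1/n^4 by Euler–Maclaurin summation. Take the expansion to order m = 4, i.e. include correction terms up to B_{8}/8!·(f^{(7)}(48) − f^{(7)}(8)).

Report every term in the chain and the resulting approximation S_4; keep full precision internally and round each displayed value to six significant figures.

The integral term ∫_8^48 1/x^4 dx = 0.000648028.
Boundary: ½(f(8) + f(48)) = ½(0.000244141 + 1.88380e-07) = 0.000122165.
So far: 0.000770192.
Order-1 term: 1/12 · (-1.56983e-08 − (-0.000122070)) = 1.01712e-05.
Running total after k=1: 0.000780363.
Order-2 term: −1/720 · (-2.04406e-10 − (-5.72205e-05)) = -7.94726e-08.
Running total after k=2: 0.000780284.
Order-3 term: 1/30240 · (-4.96819e-12 − (-5.00679e-05)) = 1.65568e-09.
Running total after k=3: 0.000780285.
Order-4 term: −1/1209600 · (-1.94070e-13 − (-7.04080e-05)) = -5.82077e-11.

S_4 ≈ 0.000780285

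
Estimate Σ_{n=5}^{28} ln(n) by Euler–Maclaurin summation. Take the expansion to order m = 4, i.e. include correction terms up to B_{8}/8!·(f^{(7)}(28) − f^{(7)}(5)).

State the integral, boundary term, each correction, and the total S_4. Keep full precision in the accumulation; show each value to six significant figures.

S_4 ≈ 64.7117

∫_5^28 ln(x) dx evaluates to 62.2545.
½[f(5) + f(28)] = ½[1.60944 + 3.33220] = 2.47082.
Integral + boundary = 64.7254.
Correction k=1: B_{2}/2! · (f^{(1)}(28) − f^{(1)}(5)) = 1/12 · (0.0357143 − 0.200000) = -0.0136905.
After k=1: 64.7117.
Correction k=2: B_{4}/4! · (f^{(3)}(28) − f^{(3)}(5)) = −1/720 · (9.11079e-05 − 0.0160000) = 2.20957e-05.
After k=2: 64.7117.
Correction k=3: B_{6}/6! · (f^{(5)}(28) − f^{(5)}(5)) = 1/30240 · (1.39451e-06 − 0.00768000) = -2.53922e-07.
After k=3: 64.7117.
Correction k=4: B_{8}/8! · (f^{(7)}(28) − f^{(7)}(5)) = −1/1209600 · (5.33613e-08 − 0.00921600) = 7.61900e-09.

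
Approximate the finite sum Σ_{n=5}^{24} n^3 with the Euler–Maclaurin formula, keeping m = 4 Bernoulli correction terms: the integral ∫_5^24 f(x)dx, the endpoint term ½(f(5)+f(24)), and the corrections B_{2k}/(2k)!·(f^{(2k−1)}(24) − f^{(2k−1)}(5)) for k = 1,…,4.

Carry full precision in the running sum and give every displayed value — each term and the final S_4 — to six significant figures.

S_4 ≈ 89900.0

The integral term ∫_5^24 x^3 dx = 82787.8.
½[f(5) + f(24)] = ½[125.000 + 13824.0] = 6974.50.
Running total after boundary: 89762.2.
k=1: B_{2}/(2)! × [f^{(1)}(24) − f^{(1)}(5)] = 1/12 × (1728.00 − 75.0000) = 137.750.
After k=1: 89900.0.
k=2: B_{4}/(4)! × [f^{(3)}(24) − f^{(3)}(5)] = −1/720 × (6.00000 − 6.00000) = 0.00000.
After k=2: 89900.0.
k=3: B_{6}/(6)! × [f^{(5)}(24) − f^{(5)}(5)] = 1/30240 × (0.00000 − 0.00000) = 0.00000.
After k=3: 89900.0.
k=4: B_{8}/(8)! × [f^{(7)}(24) − f^{(7)}(5)] = −1/1209600 × (0.00000 − 0.00000) = 0.00000.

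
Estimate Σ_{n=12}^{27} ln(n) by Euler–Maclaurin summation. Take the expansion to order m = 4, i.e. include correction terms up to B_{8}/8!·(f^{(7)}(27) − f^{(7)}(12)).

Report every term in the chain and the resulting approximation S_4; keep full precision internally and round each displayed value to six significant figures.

The integral term ∫_12^27 ln(x) dx = 44.1687.
Boundary: ½(f(12) + f(27)) = ½(2.48491 + 3.29584) = 2.89037.
Integral + boundary = 47.0591.
Correction k=1: B_{2}/2! · (f^{(1)}(27) − f^{(1)}(12)) = 1/12 · (0.0370370 − 0.0833333) = -0.00385802.
Running total after k=1: 47.0552.
Correction k=2: B_{4}/4! · (f^{(3)}(27) − f^{(3)}(12)) = −1/720 · (0.000101611 − 0.00115741) = 1.46638e-06.
Running total after k=2: 47.0552.
Correction k=3: B_{6}/6! · (f^{(5)}(27) − f^{(5)}(12)) = 1/30240 · (1.67260e-06 − 9.64506e-05) = -3.13419e-09.
Running total after k=3: 47.0552.
Correction k=4: B_{8}/8! · (f^{(7)}(27) − f^{(7)}(12)) = −1/1209600 · (6.88313e-08 − 2.00939e-05) = 1.65551e-11.

S_4 ≈ 47.0552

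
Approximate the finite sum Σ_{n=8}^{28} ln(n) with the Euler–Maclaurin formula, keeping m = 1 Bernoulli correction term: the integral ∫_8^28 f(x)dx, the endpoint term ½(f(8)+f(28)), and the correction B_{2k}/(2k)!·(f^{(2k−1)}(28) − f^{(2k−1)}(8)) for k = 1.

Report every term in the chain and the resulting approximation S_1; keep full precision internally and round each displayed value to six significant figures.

∫_8^28 ln(x) dx evaluates to 56.6662.
Endpoint term: (f(8) + f(28))/2 = (2.07944 + 3.33220)/2 = 2.70582.
So far: 59.3720.
k=1: B_{2}/(2)! × [f^{(1)}(28) − f^{(1)}(8)] = 1/12 × (0.0357143 − 0.125000) = -0.00744048.

S_1 ≈ 59.3646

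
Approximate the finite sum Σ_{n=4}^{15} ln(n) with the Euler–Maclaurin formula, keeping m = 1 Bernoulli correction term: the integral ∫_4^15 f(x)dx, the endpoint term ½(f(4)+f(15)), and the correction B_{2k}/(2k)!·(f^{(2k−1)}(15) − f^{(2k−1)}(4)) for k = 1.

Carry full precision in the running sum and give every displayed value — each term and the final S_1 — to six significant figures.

Integral: ∫_4^15 ln(x) dx = 24.0756.
½[f(4) + f(15)] = ½[1.38629 + 2.70805] = 2.04717.
Integral + boundary = 26.1227.
k=1: B_{2}/(2)! × [f^{(1)}(15) − f^{(1)}(4)] = 1/12 × (0.0666667 − 0.250000) = -0.0152778.

S_1 ≈ 26.1075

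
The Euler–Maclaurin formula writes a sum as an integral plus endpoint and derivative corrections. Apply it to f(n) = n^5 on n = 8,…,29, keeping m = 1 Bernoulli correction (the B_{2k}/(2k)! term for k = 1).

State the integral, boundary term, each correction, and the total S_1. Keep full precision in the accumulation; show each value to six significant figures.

The integral term ∫_8^29 x^5 dx = 9.90935e+07.
½[f(8) + f(29)] = ½[32768.0 + 2.05111e+07] = 1.02720e+07.
Integral + boundary = 1.09365e+08.
Order-1 term: 1/12 · (3.53640e+06 − 20480.0) = 292994.

S_1 ≈ 1.09658e+08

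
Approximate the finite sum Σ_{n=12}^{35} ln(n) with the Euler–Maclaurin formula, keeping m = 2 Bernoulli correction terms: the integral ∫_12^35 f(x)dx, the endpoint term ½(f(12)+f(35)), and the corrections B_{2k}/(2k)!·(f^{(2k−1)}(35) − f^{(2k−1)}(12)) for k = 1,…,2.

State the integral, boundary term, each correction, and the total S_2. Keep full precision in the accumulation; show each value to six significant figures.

S_2 ≈ 74.6339

Integral: ∫_12^35 ln(x) dx = 71.6183.
Boundary: ½(f(12) + f(35)) = ½(2.48491 + 3.55535) = 3.02013.
So far: 74.6384.
Order-1 term: 1/12 · (0.0285714 − 0.0833333) = -0.00456349.
Running total after k=1: 74.6339.
Order-2 term: −1/720 · (4.66472e-05 − 0.00115741) = 1.54272e-06.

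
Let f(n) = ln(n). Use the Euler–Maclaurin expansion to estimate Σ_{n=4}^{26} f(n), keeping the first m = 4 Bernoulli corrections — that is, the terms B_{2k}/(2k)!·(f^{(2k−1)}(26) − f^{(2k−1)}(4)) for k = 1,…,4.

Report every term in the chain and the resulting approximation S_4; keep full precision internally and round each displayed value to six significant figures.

∫_4^26 ln(x) dx evaluates to 57.1653.
Boundary: ½(f(4) + f(26)) = ½(1.38629 + 3.25810) = 2.32220.
Integral + boundary = 59.4875.
k=1: B_{2}/(2)! × [f^{(1)}(26) − f^{(1)}(4)] = 1/12 × (0.0384615 − 0.250000) = -0.0176282.
Running total after k=1: 59.4699.
k=2: B_{4}/(4)! × [f^{(3)}(26) − f^{(3)}(4)] = −1/720 × (0.000113792 − 0.0312500) = 4.32447e-05.
Running total after k=2: 59.4699.
k=3: B_{6}/(6)! × [f^{(5)}(26) − f^{(5)}(4)] = 1/30240 × (2.01997e-06 − 0.0234375) = -7.74983e-07.
Running total after k=3: 59.4699.
k=4: B_{8}/(8)! × [f^{(7)}(26) − f^{(7)}(4)] = −1/1209600 × (8.96436e-08 − 0.0439453) = 3.63304e-08.

S_4 ≈ 59.4699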